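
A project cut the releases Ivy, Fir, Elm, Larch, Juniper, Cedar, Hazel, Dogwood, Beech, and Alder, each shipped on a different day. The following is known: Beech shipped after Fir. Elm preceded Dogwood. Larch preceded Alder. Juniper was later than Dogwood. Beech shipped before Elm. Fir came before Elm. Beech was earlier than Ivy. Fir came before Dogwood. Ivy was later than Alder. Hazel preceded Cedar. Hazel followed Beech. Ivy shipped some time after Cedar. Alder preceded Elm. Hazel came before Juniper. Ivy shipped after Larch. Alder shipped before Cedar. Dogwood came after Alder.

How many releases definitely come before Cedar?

5

Directly stated before Cedar: Alder and Hazel.
Beech reaches Cedar via Beech → Hazel → Cedar.
Fir reaches Cedar via Fir → Beech → Hazel → Cedar.
Larch reaches Cedar via Larch → Alder → Cedar.
That's Alder, Beech, Fir, Hazel, and Larch — 5 in all.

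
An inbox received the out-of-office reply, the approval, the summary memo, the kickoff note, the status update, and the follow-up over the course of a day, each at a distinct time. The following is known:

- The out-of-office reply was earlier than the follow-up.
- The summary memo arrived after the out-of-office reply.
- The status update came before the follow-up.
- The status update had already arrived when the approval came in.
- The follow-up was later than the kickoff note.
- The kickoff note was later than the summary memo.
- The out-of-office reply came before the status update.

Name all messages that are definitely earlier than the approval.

the out-of-office reply, the status update

Directly stated before the approval: the status update.
The out-of-office reply reaches the approval via the out-of-office reply → the status update → the approval.
No chain forces the kickoff note (or any of the others) ahead of the approval.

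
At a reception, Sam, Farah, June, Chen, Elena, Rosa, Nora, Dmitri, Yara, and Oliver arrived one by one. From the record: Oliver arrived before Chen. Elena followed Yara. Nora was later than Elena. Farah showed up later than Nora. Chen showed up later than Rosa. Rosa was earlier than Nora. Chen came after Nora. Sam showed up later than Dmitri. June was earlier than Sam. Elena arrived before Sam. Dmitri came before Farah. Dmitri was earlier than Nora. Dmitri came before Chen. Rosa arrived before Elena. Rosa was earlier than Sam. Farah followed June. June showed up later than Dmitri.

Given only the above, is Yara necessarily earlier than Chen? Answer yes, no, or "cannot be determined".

Chain the constraints: Yara → Elena → Nora → Chen. Each link is directly stated, so Yara comes before Chen.

yes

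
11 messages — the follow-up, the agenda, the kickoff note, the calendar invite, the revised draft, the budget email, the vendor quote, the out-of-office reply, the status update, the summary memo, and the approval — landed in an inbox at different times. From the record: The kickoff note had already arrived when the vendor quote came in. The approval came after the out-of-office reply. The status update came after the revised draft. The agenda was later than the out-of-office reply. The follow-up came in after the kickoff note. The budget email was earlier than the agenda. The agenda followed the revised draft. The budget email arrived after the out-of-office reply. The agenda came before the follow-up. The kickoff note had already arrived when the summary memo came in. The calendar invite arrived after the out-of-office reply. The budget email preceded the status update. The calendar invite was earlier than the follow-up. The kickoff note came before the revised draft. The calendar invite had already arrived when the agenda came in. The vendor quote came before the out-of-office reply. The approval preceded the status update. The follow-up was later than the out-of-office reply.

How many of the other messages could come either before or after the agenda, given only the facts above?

3

Forced before the agenda: the budget email, the calendar invite, the kickoff note, the out-of-office reply, the revised draft, and the vendor quote; forced after the agenda: the follow-up.
That leaves the approval, the status update, and the summary memo with no forced order relative to the agenda — 3.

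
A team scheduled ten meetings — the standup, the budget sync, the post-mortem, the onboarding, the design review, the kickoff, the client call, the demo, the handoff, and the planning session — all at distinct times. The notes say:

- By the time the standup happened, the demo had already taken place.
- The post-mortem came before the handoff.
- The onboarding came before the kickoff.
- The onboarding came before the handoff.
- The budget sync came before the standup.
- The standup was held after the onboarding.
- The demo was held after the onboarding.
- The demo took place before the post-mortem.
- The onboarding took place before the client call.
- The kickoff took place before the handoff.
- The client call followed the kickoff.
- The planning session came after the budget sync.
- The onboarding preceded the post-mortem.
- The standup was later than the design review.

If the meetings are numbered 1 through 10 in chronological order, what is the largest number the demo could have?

The demo must come before the handoff, the post-mortem, and the standup — 3 meetings forced after it.
Everything else can be placed before the demo in some valid order, so the demo can sit as late as position 10 − 3 = 7.

7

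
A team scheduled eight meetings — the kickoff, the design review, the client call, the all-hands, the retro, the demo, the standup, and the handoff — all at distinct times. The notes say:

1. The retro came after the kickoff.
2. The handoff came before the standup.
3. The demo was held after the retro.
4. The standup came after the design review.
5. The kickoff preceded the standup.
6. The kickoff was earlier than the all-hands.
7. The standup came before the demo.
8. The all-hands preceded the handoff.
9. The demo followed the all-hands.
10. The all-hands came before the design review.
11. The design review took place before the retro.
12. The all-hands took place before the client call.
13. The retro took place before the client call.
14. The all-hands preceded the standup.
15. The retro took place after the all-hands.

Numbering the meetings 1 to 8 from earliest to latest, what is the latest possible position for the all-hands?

2

The all-hands must come before the client call, the demo, the design review, the handoff, the retro, and the standup — 6 meetings forced after it.
Everything else can be placed before the all-hands in some valid order, so the all-hands can sit as late as position 8 − 6 = 2.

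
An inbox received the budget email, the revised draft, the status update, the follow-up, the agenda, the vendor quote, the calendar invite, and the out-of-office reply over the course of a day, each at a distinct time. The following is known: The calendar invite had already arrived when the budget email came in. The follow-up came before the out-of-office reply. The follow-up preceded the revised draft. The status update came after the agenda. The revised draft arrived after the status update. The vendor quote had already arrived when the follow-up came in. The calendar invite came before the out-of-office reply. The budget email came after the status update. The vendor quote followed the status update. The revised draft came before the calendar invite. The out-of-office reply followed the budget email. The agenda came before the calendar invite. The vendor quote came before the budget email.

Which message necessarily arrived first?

The agenda has a chain of constraints placing it before every other message, so the agenda must be first.

the agenda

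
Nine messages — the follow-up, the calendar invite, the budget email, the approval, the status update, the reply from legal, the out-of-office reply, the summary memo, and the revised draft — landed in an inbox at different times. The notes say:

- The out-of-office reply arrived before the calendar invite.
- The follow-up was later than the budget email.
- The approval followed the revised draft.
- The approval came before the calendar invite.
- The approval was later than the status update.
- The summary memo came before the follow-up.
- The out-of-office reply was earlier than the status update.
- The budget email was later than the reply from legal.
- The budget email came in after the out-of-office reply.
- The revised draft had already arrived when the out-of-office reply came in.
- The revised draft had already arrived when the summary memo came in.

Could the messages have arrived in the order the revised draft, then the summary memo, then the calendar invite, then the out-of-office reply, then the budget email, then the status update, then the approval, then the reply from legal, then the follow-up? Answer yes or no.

The constraints require the reply from legal before the budget email, but in the proposed sequence the budget email appears ahead of the reply from legal. That one violation is enough.

no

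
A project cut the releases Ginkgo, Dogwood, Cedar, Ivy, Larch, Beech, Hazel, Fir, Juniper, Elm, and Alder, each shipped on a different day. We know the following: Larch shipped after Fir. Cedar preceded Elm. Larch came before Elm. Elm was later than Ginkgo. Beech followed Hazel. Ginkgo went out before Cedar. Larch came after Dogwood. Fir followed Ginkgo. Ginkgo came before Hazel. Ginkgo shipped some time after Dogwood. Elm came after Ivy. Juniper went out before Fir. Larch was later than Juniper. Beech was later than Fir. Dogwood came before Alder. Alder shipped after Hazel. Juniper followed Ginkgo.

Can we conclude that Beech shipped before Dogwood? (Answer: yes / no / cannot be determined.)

no

Tracing the constraints gives Dogwood → Ginkgo → Hazel → Beech, so Dogwood must come before Beech.
That means Beech cannot be before Dogwood.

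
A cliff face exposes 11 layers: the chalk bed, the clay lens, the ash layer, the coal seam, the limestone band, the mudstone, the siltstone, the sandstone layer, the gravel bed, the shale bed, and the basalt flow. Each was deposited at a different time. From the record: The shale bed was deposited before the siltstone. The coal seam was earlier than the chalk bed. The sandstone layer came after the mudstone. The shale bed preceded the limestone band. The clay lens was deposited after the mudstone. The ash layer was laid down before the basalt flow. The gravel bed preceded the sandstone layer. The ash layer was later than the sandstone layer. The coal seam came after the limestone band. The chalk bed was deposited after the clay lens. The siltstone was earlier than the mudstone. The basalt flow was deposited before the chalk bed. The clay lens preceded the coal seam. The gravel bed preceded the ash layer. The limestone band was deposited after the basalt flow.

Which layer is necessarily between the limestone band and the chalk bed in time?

the coal seam

Tracing the constraints gives the limestone band → the coal seam → the chalk bed, so the coal seam sits after the limestone band and before the chalk bed.
No other layer is forced both after the limestone band and before the chalk bed.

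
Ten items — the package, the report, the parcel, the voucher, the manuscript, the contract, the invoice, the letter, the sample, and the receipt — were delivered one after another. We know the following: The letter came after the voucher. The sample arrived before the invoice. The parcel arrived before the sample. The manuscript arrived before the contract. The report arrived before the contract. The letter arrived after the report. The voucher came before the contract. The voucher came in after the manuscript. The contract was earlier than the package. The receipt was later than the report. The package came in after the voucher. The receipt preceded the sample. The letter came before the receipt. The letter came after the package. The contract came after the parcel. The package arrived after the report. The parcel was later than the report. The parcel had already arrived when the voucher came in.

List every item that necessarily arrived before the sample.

Directly stated before the sample: the parcel and the receipt.
The contract reaches the sample via the contract → the package → the letter → the receipt → the sample.
The letter reaches the sample via the letter → the receipt → the sample.
The manuscript reaches the sample via the manuscript → the voucher → the letter → the receipt → the sample.
Likewise the package, the report, and the voucher each reach the sample by chaining the stated constraints.

the contract, the letter, the manuscript, the package, the parcel, the receipt, the report, the voucher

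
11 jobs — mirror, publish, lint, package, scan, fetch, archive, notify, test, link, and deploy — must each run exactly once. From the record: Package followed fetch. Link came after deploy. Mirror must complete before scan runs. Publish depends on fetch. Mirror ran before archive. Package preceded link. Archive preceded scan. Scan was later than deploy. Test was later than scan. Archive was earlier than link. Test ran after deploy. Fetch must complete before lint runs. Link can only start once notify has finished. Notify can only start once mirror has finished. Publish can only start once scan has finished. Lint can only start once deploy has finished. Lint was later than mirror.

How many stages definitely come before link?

Directly stated before link: archive, deploy, notify, and package.
Fetch reaches link via fetch → package → link.
Mirror reaches link via mirror → archive → link.
No chain forces lint (or any of the others) ahead of link.
That's archive, deploy, fetch, mirror, notify, and package — 6 in all.

6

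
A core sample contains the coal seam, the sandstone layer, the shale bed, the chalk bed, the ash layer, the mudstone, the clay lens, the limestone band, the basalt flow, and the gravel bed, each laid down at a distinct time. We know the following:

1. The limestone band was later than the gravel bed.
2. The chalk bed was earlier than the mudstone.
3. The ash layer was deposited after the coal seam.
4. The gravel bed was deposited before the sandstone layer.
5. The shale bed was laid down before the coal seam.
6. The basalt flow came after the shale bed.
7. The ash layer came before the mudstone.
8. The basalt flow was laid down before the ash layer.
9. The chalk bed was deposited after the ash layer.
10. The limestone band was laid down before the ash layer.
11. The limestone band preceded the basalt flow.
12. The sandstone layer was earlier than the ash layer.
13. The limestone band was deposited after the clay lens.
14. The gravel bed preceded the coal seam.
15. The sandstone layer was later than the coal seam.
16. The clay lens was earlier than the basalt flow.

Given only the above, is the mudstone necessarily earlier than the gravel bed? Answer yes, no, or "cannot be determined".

Tracing the constraints gives the gravel bed → the coal seam → the ash layer → the mudstone, so the gravel bed must come before the mudstone.
That means the mudstone cannot be before the gravel bed.

no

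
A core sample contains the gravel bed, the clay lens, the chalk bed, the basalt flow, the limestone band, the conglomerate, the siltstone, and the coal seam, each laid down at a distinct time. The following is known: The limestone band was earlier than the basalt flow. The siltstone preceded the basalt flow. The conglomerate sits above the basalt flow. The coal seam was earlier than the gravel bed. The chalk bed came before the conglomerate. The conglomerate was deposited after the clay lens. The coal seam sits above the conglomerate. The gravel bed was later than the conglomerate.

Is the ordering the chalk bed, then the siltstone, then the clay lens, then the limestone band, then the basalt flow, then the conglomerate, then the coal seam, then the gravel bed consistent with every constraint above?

yes

Check each stated constraint against the proposed order — e.g. the siltstone is ahead of the basalt flow; the chalk bed is ahead of the conglomerate. Every pair is in the required order; nothing is violated.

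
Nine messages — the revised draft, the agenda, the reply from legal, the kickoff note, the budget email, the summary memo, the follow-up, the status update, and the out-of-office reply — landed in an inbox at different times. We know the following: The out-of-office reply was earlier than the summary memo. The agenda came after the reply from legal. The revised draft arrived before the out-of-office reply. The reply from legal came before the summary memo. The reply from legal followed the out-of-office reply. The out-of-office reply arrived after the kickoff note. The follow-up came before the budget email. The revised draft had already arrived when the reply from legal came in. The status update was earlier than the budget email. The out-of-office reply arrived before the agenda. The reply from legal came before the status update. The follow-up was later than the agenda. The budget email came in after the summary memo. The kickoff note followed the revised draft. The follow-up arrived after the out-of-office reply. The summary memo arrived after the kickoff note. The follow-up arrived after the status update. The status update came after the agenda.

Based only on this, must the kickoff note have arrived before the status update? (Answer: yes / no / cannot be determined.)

Chain the constraints: the kickoff note → the out-of-office reply → the agenda → the status update. Each link is directly stated, so the kickoff note comes before the status update.

yes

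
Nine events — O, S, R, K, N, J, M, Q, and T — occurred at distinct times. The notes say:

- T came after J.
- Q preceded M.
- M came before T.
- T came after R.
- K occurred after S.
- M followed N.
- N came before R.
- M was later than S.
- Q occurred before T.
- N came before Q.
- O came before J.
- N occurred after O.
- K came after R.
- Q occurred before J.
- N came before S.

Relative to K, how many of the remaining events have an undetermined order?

4

Forced before K: N, O, R, and S.
That leaves J, M, Q, and T with no forced order relative to K — 4.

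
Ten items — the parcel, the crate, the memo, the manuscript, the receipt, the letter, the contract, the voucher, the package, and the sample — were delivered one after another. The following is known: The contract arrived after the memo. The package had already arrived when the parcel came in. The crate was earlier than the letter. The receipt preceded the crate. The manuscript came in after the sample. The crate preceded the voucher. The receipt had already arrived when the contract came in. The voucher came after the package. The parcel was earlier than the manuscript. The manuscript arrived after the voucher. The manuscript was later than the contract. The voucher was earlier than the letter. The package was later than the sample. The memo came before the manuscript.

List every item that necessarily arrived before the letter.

Directly stated before the letter: the crate and the voucher.
The package reaches the letter via the package → the voucher → the letter.
The receipt reaches the letter via the receipt → the crate → the letter.
The sample reaches the letter via the sample → the package → the voucher → the letter.
No chain forces the memo (or any of the others) ahead of the letter.

the crate, the package, the receipt, the sample, the voucher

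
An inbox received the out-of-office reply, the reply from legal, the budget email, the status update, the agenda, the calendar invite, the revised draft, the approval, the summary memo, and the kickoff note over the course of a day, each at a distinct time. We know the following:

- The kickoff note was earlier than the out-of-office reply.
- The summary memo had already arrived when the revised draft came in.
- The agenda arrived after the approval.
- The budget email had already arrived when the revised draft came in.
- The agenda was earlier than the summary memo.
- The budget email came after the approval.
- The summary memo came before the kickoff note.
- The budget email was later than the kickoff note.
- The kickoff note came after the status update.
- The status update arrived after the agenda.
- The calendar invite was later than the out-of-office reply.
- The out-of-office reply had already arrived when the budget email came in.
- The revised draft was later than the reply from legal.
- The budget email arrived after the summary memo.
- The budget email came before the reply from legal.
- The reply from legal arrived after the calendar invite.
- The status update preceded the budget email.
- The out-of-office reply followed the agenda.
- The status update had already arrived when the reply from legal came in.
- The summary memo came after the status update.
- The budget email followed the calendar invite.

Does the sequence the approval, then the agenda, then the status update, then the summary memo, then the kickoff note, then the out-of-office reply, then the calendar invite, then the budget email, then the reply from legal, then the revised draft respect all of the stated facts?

Check each stated constraint against the proposed order — e.g. the summary memo is ahead of the revised draft; the approval is ahead of the budget email. Every pair is in the required order; nothing is violated.

yes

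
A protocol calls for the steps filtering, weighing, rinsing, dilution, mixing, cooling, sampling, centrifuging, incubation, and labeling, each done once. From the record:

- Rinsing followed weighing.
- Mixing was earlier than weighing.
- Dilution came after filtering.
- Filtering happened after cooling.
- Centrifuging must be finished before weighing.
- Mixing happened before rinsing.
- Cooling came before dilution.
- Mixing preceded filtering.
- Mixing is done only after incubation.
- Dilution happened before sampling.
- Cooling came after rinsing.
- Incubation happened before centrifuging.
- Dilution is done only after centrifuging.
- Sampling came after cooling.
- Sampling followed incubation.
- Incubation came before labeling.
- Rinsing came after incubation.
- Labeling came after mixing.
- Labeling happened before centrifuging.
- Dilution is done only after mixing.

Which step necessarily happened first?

Incubation has a chain of constraints placing it before every other step, so incubation must be first.

incubation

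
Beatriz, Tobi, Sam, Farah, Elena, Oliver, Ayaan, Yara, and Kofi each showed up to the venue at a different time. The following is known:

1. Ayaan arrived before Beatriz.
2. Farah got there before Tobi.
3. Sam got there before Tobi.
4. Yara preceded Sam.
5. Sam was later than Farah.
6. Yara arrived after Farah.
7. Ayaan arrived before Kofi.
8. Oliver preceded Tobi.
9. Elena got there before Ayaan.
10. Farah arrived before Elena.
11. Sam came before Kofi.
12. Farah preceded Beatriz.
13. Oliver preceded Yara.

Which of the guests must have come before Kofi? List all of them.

Directly stated before Kofi: Ayaan and Sam.
Elena reaches Kofi via Elena → Ayaan → Kofi.
Farah reaches Kofi via Farah → Sam → Kofi.
Oliver reaches Kofi via Oliver → Yara → Sam → Kofi.
Likewise Yara reaches Kofi by chaining the stated constraints.
No chain forces Beatriz (or any of the others) ahead of Kofi.

Ayaan, Elena, Farah, Oliver, Sam, Yara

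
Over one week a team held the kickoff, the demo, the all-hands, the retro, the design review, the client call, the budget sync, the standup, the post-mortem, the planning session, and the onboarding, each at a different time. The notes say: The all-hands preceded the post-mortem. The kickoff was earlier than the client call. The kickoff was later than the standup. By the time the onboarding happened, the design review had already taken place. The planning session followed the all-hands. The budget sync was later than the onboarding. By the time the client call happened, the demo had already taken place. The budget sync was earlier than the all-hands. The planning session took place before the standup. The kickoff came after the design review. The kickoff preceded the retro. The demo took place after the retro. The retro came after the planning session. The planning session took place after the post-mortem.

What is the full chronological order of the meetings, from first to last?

the design review, the onboarding, the budget sync, the all-hands, the post-mortem, the planning session, the standup, the kickoff, the retro, the demo, the client call

The constraints fix every adjacent pair, so only one ordering works:
the design review → the onboarding → the budget sync → the all-hands → the post-mortem → the planning session → the standup → the kickoff → the retro → the demo → the client call.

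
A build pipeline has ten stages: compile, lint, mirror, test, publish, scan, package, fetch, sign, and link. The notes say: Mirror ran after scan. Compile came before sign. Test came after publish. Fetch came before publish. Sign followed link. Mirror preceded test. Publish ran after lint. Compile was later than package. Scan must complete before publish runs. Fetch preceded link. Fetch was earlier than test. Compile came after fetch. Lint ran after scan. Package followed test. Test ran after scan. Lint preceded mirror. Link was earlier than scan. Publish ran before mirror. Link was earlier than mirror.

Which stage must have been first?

fetch

Fetch has a chain of constraints placing it before every other stage, so fetch must be first.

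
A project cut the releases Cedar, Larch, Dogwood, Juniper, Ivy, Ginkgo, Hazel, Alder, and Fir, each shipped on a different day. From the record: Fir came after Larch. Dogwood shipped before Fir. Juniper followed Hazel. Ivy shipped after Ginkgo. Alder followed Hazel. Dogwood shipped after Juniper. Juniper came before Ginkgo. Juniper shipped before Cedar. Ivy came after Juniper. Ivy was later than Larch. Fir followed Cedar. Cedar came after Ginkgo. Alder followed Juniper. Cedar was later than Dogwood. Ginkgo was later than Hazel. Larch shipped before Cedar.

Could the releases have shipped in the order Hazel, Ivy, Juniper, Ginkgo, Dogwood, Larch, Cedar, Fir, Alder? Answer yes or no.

The constraints require Ginkgo before Ivy, but in the proposed sequence Ivy appears ahead of Ginkgo. That one violation is enough.

no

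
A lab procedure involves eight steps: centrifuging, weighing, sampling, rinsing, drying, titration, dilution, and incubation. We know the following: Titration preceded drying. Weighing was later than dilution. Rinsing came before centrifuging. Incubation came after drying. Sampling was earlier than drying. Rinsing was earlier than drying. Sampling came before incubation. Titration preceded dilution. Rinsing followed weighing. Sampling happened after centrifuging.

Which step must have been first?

titration

Titration has a chain of constraints placing it before every other step, so titration must be first.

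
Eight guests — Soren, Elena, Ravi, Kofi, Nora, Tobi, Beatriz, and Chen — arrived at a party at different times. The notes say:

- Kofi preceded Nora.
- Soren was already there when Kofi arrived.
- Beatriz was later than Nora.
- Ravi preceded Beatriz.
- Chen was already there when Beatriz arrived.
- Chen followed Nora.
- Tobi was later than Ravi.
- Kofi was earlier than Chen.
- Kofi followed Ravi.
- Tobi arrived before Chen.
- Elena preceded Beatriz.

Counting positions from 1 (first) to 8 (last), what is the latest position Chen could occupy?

7

Chen must come before Beatriz — 1 guest forced after them.
Everything else can be placed before Chen in some valid order, so Chen can sit as late as position 8 − 1 = 7.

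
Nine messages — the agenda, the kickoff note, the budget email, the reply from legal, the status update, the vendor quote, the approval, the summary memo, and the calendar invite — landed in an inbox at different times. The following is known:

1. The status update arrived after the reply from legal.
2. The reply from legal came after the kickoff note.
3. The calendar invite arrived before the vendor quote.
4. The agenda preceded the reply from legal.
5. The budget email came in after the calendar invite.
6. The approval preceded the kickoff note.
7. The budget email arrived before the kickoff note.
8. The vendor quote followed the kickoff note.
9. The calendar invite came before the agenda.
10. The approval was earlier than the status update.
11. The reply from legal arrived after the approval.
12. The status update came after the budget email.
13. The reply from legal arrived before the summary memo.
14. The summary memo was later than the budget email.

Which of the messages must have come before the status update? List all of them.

Directly stated before the status update: the approval, the budget email, and the reply from legal.
The agenda reaches the status update via the agenda → the reply from legal → the status update.
The calendar invite reaches the status update via the calendar invite → the budget email → the status update.
The kickoff note reaches the status update via the kickoff note → the reply from legal → the status update.
No chain forces the summary memo (or any of the others) ahead of the status update.

the agenda, the approval, the budget email, the calendar invite, the kickoff note, the reply from legal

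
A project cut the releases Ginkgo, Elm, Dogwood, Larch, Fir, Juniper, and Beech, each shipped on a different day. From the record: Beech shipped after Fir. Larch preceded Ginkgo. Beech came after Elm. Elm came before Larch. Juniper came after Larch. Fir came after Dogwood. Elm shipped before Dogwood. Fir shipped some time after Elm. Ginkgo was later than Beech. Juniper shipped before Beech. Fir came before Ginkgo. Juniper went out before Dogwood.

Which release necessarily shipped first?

Elm has a chain of constraints placing it before every other release, so Elm must be first.

Elm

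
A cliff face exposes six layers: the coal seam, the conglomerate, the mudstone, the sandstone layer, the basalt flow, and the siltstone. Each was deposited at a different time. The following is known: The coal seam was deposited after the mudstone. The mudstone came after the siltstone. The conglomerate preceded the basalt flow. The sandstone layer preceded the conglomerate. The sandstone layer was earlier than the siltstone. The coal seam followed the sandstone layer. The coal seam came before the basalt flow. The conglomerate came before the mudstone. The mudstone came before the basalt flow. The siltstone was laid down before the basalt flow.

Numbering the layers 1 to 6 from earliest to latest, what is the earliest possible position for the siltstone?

The sandstone layer must come before the siltstone — 1 forced predecessor.
Nothing else is forced ahead of the siltstone, so its earliest slot is position 1 + 1 = 2.

2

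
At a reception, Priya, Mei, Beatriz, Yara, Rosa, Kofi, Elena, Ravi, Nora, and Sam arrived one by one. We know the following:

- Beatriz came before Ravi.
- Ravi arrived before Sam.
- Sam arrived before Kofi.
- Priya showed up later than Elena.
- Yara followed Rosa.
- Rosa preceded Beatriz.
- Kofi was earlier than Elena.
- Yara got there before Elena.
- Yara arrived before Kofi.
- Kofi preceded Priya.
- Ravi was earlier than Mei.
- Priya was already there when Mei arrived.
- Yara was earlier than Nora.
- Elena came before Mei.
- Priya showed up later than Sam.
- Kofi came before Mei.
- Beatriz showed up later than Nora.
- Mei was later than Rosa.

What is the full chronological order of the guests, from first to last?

Rosa, Yara, Nora, Beatriz, Ravi, Sam, Kofi, Elena, Priya, Mei

The constraints fix every adjacent pair, so only one ordering works:
Rosa → Yara → Nora → Beatriz → Ravi → Sam → Kofi → Elena → Priya → Mei.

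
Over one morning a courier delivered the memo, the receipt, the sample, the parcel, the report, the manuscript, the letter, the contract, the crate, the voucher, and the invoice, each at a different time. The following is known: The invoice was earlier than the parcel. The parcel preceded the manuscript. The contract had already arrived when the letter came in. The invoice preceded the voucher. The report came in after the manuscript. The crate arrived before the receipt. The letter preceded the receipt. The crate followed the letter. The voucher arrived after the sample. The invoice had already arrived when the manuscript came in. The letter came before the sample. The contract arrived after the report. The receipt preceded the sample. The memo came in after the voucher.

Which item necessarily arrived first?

the invoice

The invoice has a chain of constraints placing it before every other item, so the invoice must be first.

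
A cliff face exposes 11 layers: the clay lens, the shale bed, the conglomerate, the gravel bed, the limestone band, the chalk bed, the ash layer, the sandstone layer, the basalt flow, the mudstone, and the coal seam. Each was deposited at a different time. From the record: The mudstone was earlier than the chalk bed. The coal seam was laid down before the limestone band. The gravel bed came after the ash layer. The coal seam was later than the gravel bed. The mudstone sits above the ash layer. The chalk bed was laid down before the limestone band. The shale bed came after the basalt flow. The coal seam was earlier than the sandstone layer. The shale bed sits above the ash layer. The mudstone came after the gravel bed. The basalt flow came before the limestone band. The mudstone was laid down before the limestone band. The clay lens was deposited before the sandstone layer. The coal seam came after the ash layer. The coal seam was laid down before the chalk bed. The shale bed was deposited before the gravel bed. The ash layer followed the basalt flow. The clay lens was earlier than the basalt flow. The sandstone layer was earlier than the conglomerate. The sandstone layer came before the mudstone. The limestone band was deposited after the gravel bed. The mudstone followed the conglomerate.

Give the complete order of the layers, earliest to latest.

the clay lens, the basalt flow, the ash layer, the shale bed, the gravel bed, the coal seam, the sandstone layer, the conglomerate, the mudstone, the chalk bed, the limestone band

The constraints fix every adjacent pair, so only one ordering works:
the clay lens → the basalt flow → the ash layer → the shale bed → the gravel bed → the coal seam → the sandstone layer → the conglomerate → the mudstone → the chalk bed → the limestone band.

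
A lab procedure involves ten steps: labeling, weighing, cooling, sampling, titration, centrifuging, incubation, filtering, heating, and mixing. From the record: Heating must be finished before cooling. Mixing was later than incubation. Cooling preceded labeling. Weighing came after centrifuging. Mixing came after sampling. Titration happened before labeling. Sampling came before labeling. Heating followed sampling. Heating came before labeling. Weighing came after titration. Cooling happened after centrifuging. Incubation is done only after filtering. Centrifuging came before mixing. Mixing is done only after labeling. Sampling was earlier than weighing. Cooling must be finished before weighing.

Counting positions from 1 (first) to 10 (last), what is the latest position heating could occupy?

6

Heating must come before cooling, labeling, mixing, and weighing — 4 steps forced after it.
Everything else can be placed before heating in some valid order, so heating can sit as late as position 10 − 4 = 6.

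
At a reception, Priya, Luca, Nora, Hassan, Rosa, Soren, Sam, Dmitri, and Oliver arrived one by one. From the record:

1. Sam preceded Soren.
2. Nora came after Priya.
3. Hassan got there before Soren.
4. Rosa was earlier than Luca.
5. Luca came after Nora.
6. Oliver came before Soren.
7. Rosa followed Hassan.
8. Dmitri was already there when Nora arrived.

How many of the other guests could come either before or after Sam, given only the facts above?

7

Forced after Sam: Soren.
That leaves Dmitri, Hassan, Luca, Nora, Oliver, Priya, and Rosa with no forced order relative to Sam — 7.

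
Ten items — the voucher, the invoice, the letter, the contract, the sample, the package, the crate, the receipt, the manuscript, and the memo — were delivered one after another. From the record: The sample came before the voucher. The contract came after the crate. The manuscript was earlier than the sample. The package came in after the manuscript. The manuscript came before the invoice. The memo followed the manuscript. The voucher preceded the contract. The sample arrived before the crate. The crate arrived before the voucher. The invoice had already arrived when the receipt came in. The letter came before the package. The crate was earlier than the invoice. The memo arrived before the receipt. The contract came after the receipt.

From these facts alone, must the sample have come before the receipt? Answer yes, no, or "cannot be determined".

Chain the constraints: the sample → the crate → the invoice → the receipt. Each link is directly stated, so the sample comes before the receipt.

yes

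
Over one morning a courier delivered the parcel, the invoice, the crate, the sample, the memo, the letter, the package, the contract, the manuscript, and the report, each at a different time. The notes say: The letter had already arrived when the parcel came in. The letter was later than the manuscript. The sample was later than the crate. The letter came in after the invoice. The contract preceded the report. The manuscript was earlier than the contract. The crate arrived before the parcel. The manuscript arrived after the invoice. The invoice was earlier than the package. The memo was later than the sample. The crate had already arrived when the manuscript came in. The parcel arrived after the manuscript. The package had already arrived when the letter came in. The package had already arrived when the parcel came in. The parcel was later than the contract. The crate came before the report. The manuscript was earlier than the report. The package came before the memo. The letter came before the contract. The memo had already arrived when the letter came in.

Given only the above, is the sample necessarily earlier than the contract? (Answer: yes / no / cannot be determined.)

Chain the constraints: the sample → the memo → the letter → the contract. Each link is directly stated, so the sample comes before the contract.

yes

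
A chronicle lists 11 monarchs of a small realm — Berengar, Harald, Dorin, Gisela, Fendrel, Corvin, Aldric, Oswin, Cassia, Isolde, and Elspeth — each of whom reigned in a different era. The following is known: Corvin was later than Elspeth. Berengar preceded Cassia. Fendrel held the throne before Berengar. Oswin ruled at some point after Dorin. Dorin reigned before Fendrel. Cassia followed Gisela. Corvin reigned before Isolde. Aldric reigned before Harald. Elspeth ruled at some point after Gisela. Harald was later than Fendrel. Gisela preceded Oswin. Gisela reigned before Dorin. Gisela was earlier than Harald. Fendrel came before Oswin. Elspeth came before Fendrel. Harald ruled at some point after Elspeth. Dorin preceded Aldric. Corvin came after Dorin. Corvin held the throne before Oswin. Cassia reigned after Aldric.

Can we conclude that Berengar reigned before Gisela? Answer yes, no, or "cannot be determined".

no

Tracing the constraints gives Gisela → Elspeth → Fendrel → Berengar, so Gisela must come before Berengar.
That means Berengar cannot be before Gisela.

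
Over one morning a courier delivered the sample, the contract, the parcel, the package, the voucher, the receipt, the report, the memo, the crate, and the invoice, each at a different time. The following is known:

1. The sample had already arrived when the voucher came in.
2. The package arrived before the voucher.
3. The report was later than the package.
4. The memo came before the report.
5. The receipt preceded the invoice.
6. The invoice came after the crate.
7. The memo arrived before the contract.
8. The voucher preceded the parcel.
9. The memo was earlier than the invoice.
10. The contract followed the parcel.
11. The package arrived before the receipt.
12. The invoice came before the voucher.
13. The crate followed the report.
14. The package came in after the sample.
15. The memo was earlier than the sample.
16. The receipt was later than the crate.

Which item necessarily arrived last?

Every other item has a chain of constraints placing it before the contract, so the contract is last.

the contract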